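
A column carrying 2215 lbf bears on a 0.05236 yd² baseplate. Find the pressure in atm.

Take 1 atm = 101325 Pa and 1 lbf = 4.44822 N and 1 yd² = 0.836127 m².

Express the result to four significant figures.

2.221 atm

2215 lbf × 4.44822 → 9852.81 N
0.05236 yd² × 0.836127 → 0.0437796 m²
P = F / A = 9852.81 N / 0.0437796 m² = 225055 Pa
225055 Pa ÷ (101325 Pa/atm) = 2.22112 atm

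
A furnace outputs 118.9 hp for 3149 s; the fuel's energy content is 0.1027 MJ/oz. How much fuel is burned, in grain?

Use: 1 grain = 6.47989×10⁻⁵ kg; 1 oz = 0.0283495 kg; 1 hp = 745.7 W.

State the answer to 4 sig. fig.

118.9 hp → 88663.7 W
E = P × t = 88663.7 × 3149 = 2.79202×10⁸ J
0.1027 MJ/oz → 3.62264×10⁶ J/kg
m = E / e_s = 2.79202×10⁸ / 3.62264×10⁶ = 77.0714 kg
In grain: 77.0714 / 6.47989×10⁻⁵ = 1.18939×10⁶ grain

1.189×10⁶ grain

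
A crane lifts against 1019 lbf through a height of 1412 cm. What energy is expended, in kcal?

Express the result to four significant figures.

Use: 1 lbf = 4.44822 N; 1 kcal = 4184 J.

15.30 kcal

1019 lbf × 4.44822 → 4532.74 N
1412 cm × 0.01 → 14.12 m
W = F × d = 4532.74 N × 14.12 m = 64002.3 J
64002.3 J ÷ (4184 J/kcal) = 15.2969 kcal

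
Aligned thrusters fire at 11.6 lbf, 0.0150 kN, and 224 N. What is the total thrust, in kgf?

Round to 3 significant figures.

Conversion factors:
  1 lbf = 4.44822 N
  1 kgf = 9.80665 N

11.6 lbf × 4.44822 = 51.5994 N
0.0150 kN × 1000 = 15 N
224 N (already N)
Total: 51.5994 + 15 + 224 = 290.599 N
In kgf: 290.599 / 9.80665 = 29.6329 kgf

29.6 kgf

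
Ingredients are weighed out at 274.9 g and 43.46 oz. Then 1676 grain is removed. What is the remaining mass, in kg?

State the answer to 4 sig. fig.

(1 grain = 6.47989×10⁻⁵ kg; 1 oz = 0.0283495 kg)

1.398 kg

274.9 g × 0.001 → 0.2749 kg
43.46 oz × 0.0283495 → 1.23207 kg
1676 grain × 6.47989×10⁻⁵ → 0.108603 kg
Net: 0.2749 + 1.23207 − 0.108603 = 1.39837 kg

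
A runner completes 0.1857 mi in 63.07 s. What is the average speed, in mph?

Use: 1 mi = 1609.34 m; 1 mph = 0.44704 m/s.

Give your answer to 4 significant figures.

10.60 mph

0.1857 mi × 1609.34 → 298.854 m
v = d / t = 298.854 m / 63.07 s = 4.73845 m/s
4.73845 m/s ÷ (0.44704 m/s/mph) = 10.5996 mph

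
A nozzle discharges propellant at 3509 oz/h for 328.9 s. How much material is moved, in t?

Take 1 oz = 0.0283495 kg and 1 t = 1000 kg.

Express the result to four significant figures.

0.009088 t

3509 oz/h → 0.0276329 kg/s
m = ṁ × t = 0.0276329 × 328.9 = 9.08846 kg
In t: 9.08846 / 1000 = 0.00908846 t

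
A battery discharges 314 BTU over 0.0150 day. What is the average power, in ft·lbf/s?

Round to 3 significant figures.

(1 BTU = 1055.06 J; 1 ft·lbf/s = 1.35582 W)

314 BTU × 1055.06 = 331289 J
0.0150 day × 86400 = 1296 s
P = E / t = 331289 J / 1296 s = 255.624 W
255.624 W ÷ (1.35582 W/ft·lbf/s) = 188.538 ft·lbf/s

189 ft·lbf/s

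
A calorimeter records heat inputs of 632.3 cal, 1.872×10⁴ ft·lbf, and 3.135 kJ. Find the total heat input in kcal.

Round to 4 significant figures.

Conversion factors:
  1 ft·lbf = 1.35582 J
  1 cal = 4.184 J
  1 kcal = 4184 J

632.3 cal × 4.184 = 2645.54 J
1.872×10⁴ ft·lbf × 1.35582 = 25381 J
3.135 kJ × 1000 = 3135 J
Sum: 2645.54 + 25381 + 3135 = 31161.5 J
In kcal: 31161.5 / 4184 = 7.44778 kcal

7.448 kcal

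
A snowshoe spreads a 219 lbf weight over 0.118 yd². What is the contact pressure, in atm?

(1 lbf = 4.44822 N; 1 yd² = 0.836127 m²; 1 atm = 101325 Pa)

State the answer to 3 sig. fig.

219 lbf × 4.44822 = 974.16 N
0.118 yd² × 0.836127 = 0.098663 m²
P = F / A = 974.16 N / 0.098663 m² = 9873.61 Pa
9873.61 Pa ÷ (101325 Pa/atm) = 0.097445 atm

0.0974 atm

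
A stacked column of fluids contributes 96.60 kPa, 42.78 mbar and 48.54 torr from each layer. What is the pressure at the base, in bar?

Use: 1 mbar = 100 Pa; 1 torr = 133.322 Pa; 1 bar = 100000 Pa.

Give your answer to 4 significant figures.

96.60 kPa × 1000 → 96600 Pa
42.78 mbar × 100 → 4278 Pa
48.54 torr × 133.322 → 6471.45 Pa
Total: 96600 + 4278 + 6471.45 = 107349 Pa
In bar: 107349 / 100000 = 1.07349 bar

1.073 bar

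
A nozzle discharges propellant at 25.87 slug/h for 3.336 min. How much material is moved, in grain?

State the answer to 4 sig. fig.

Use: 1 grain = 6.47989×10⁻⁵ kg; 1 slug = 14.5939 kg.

3.239×10⁵ grain

25.87 slug/h → 0.104873 kg/s
3.336 min → 200.16 s
m = ṁ × t = 0.104873 × 200.16 = 20.9914 kg
In grain: 20.9914 / 6.47989×10⁻⁵ = 323947 grain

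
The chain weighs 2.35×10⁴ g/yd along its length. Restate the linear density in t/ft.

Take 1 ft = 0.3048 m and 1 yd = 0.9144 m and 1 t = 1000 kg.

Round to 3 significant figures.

2.35×10⁴ g/yd × 0.001 kg/g ÷ 0.9144 m/yd = 25.6999 kg/m
25.6999 kg/m ÷ 1000 kg/t × 0.3048 m/ft = 0.00783333 t/ft

0.00783 t/ft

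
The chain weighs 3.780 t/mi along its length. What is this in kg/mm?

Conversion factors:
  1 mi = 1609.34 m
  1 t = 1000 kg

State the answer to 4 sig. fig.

0.002349 kg/mm

3.780 t/mi × 1000 kg/t ÷ 1609.34 m/mi = 2.34879 kg/m
2.34879 kg/m × 0.001 m/mm = 0.00234879 kg/mm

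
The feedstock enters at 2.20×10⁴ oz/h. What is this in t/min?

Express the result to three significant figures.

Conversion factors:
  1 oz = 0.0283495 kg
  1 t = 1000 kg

2.20×10⁴ oz/h × 0.0283495 kg/oz ÷ 3600 s/h = 0.173247 kg/s
0.173247 kg/s ÷ 1000 kg/t × 60 s/min = 0.0103948 t/min

0.0104 t/min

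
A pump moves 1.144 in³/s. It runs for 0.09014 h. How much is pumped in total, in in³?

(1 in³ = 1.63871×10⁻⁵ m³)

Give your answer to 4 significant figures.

1.144 in³/s → 1.87468×10⁻⁵ m³/s
0.09014 h → 324.504 s
V = Q × t = 1.87468×10⁻⁵ × 324.504 = 0.00608341 m³
In in³: 0.00608341 / 1.63871×10⁻⁵ = 371.232 in³

371.2 in³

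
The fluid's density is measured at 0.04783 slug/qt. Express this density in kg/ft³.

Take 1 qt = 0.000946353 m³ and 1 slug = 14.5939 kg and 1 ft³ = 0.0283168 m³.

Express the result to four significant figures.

20.89 kg/ft³

0.04783 slug/qt × 14.5939 kg/slug ÷ 0.000946353 m³/qt = 737.596 kg/m³
737.596 kg/m³ × 0.0283168 m³/ft³ = 20.8864 kg/ft³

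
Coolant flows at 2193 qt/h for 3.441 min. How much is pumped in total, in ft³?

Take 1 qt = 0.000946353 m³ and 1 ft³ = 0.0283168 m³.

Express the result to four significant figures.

4.203 ft³

2193 qt/h → 5.76487×10⁻⁴ m³/s
3.441 min → 206.46 s
V = Q × t = 5.76487×10⁻⁴ × 206.46 = 0.119022 m³
In ft³: 0.119022 / 0.0283168 = 4.20323 ft³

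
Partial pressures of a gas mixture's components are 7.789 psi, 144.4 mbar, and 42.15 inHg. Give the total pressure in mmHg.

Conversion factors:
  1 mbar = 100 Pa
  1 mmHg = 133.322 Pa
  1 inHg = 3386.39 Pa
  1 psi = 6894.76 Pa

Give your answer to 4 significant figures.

7.789 psi × 6894.76 = 53703.3 Pa
144.4 mbar × 100 = 14440 Pa
42.15 inHg × 3386.39 = 142736 Pa
Sum: 53703.3 + 14440 + 142736 = 210879 Pa
In mmHg: 210879 / 133.322 = 1581.73 mmHg

1582 mmHg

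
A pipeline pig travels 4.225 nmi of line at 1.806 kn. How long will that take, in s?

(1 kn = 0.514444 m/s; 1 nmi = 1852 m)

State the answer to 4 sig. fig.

8422 s

4.225 nmi × 1852 → 7824.7 m
1.806 kn × 0.514444 → 0.929086 m/s
t = d / v = 7824.7 m / 0.929086 m/s = 8421.93 s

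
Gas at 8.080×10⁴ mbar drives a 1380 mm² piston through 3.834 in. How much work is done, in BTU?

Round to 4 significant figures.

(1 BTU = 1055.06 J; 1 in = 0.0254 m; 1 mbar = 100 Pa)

1.029 BTU

8.080×10⁴ mbar → 8.08×10⁶ Pa
1380 mm² → 0.00138 m²
F = P × A = 8.08×10⁶ × 0.00138 = 11150.4 N
3.834 in → 0.0973836 m
W = F × d = 11150.4 × 0.0973836 = 1085.87 J
In BTU: 1085.87 / 1055.06 = 1.0292 BTU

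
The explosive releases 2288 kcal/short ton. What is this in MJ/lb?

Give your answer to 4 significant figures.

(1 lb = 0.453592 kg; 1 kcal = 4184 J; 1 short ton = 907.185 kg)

2288 kcal/short ton × 4184 J/kcal ÷ 907.185 kg/short ton = 10552.4 J/kg
10552.4 J/kg ÷ 1000000 J/MJ × 0.453592 kg/lb = 0.00478648 MJ/lb

0.004786 MJ/lb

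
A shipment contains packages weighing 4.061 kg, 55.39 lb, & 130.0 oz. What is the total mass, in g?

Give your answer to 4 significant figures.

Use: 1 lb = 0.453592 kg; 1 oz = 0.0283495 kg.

3.287×10⁴ g

4.061 kg (already kg)
55.39 lb × 0.453592 = 25.1245 kg
130.0 oz × 0.0283495 = 3.68544 kg
Total: 4.061 + 25.1245 + 3.68544 = 32.8709 kg
In g: 32.8709 / 0.001 = 32870.9 g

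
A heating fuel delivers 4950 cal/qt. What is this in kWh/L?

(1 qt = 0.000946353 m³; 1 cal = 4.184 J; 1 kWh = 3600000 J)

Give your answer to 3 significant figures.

0.00608 kWh/L

4950 cal/qt × 4.184 J/cal ÷ 0.000946353 m³/qt = 2.18849×10⁷ J/m³
2.18849×10⁷ J/m³ ÷ 3600000 J/kWh × 0.001 m³/L = 0.00607914 kWh/L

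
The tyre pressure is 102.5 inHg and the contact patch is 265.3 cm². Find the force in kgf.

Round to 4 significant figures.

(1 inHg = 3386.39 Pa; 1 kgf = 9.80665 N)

102.5 inHg × 3386.39 = 347105 Pa
265.3 cm² × 0.0001 = 0.02653 m²
F = P × A = 347105 Pa × 0.02653 m² = 9208.7 N
9208.7 N ÷ (9.80665 N/kgf) = 939.026 kgf

939.0 kgf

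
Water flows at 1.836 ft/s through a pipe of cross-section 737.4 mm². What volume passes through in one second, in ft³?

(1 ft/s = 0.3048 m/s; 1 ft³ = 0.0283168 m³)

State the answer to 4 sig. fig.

0.01457 ft³

1.836 ft/s × 0.3048 = 0.559613 m/s
737.4 mm² × 10⁻⁶ = 7.374×10⁻⁴ m²
V = v × A × t = 0.559613 m/s × 7.374×10⁻⁴ m² × 1 s = 4.12659×10⁻⁴ m³
4.12659×10⁻⁴ m³ ÷ (0.0283168 m³/ft³) = 0.0145729 ft³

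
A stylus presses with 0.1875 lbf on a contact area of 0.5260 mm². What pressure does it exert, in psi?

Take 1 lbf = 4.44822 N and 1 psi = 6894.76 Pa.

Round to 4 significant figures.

0.1875 lbf × 4.44822 → 0.834041 N
0.5260 mm² × 10⁻⁶ → 5.26×10⁻⁷ m²
P = F / A = 0.834041 N / 5.26×10⁻⁷ m² = 1.58563×10⁶ Pa
1.58563×10⁶ Pa ÷ (6894.76 Pa/psi) = 229.976 psi

230.0 psi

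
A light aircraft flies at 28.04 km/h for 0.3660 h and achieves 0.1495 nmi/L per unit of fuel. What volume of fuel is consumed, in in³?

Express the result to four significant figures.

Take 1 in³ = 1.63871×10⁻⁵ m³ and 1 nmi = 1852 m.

2262 in³

28.04 km/h → 7.78889 m/s
0.3660 h → 1317.6 s
d = v × t = 7.78889 × 1317.6 = 10262.6 m
0.1495 nmi/L → 276874 m/m³
V = d / (distance per unit fuel) = 10262.6 / 276874 = 0.037066 m³
In in³: 0.037066 / 1.63871×10⁻⁵ = 2261.9 in³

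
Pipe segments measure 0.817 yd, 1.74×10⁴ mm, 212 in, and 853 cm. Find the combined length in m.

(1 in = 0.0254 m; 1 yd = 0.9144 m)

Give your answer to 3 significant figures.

32.1 m

0.817 yd × 0.9144 = 0.747065 m
1.74×10⁴ mm × 0.001 = 17.4 m
212 in × 0.0254 = 5.3848 m
853 cm × 0.01 = 8.53 m
Combined: 0.747065 + 17.4 + 5.3848 + 8.53 = 32.0619 m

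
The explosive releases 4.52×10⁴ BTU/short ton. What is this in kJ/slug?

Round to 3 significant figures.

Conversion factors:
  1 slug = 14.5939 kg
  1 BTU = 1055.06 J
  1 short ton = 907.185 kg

767 kJ/slug

4.52×10⁴ BTU/short ton × 1055.06 J/BTU ÷ 907.185 kg/short ton = 52567.8 J/kg
52567.8 J/kg ÷ 1000 J/kJ × 14.5939 kg/slug = 767.169 kJ/slug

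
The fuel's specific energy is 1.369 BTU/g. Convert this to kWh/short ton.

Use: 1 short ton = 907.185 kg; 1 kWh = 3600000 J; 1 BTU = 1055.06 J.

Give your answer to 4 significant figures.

1.369 BTU/g × 1055.06 J/BTU ÷ 0.001 kg/g = 1.44438×10⁶ J/kg
1.44438×10⁶ J/kg ÷ 3600000 J/kWh × 907.185 kg/short ton = 363.978 kWh/short ton

364.0 kWh/short ton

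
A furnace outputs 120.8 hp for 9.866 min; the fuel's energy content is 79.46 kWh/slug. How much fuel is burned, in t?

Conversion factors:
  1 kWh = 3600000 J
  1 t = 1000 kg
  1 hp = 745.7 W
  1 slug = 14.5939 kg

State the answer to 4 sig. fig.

120.8 hp → 90080.6 W
9.866 min → 591.96 s
E = P × t = 90080.6 × 591.96 = 5.33241×10⁷ J
79.46 kWh/slug → 1.96011×10⁷ J/kg
m = E / e_s = 5.33241×10⁷ / 1.96011×10⁷ = 2.72046 kg
In t: 2.72046 / 1000 = 0.00272046 t

0.002720 t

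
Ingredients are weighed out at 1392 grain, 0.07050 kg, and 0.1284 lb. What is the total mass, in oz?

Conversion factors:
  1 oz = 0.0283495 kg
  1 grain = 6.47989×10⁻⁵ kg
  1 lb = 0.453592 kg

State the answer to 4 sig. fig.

7.723 oz

1392 grain × 6.47989×10⁻⁵ = 0.0902001 kg
0.07050 kg (already kg)
0.1284 lb × 0.453592 = 0.0582412 kg
Sum: 0.0902001 + 0.0705 + 0.0582412 = 0.218941 kg
In oz: 0.218941 / 0.0283495 = 7.72292 oz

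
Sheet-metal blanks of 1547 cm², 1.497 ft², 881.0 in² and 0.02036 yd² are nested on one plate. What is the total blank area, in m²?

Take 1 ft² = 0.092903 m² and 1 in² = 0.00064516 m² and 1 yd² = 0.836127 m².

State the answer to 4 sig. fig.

1547 cm² × 0.0001 = 0.1547 m²
1.497 ft² × 0.092903 = 0.139076 m²
881.0 in² × 0.00064516 = 0.568386 m²
0.02036 yd² × 0.836127 = 0.0170235 m²
Combined: 0.1547 + 0.139076 + 0.568386 + 0.0170235 = 0.879186 m²

0.8792 m²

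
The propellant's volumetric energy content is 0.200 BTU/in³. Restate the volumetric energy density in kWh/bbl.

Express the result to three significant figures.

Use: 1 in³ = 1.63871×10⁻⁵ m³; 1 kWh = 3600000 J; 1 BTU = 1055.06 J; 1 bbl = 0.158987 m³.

0.569 kWh/bbl

0.200 BTU/in³ × 1055.06 J/BTU ÷ 1.63871×10⁻⁵ m³/in³ = 1.28767×10⁷ J/m³
1.28767×10⁷ J/m³ ÷ 3600000 J/kWh × 0.158987 m³/bbl = 0.568674 kWh/bbl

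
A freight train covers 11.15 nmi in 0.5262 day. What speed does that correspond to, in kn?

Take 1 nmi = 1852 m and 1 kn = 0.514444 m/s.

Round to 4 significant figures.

0.8829 kn

11.15 nmi × 1852 = 20649.8 m
0.5262 day × 86400 = 45463.7 s
v = d / t = 20649.8 m / 45463.7 s = 0.454204 m/s
0.454204 m/s ÷ (0.514444 m/s/kn) = 0.882903 kn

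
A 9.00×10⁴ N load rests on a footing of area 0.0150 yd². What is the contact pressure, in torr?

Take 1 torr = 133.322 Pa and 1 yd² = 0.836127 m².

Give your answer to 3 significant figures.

0.0150 yd² × 0.836127 = 0.0125419 m²
P = F / A = 90000 N / 0.0125419 m² = 7.17595×10⁶ Pa
7.17595×10⁶ Pa ÷ (133.322 Pa/torr) = 53824.2 torr

5.38×10⁴ torr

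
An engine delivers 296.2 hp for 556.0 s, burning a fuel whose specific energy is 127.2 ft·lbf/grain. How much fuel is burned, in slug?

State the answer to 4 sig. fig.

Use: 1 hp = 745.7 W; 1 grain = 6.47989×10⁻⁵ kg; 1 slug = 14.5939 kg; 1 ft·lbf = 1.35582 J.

3.162 slug

296.2 hp → 220876 W
E = P × t = 220876 × 556 = 1.22807×10⁸ J
127.2 ft·lbf/grain → 2.66147×10⁶ J/kg
m = E / e_s = 1.22807×10⁸ / 2.66147×10⁶ = 46.1425 kg
In slug: 46.1425 / 14.5939 = 3.16177 slug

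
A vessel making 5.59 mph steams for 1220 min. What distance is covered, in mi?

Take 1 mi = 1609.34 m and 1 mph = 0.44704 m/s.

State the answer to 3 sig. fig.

5.59 mph × 0.44704 → 2.49895 m/s
1220 min × 60 → 73200 s
d = v × t = 2.49895 m/s × 73200 s = 182923 m
182923 m ÷ (1609.34 m/mi) = 113.663 mi

114 mi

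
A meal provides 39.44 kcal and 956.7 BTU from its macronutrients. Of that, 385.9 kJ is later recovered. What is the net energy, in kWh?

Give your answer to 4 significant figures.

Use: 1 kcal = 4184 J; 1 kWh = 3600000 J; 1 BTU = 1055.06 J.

0.2190 kWh

39.44 kcal × 4184 = 165017 J
956.7 BTU × 1055.06 = 1.00938×10⁶ J
385.9 kJ × 1000 = 385900 J
Net: 165017 + 1.00938×10⁶ − 385900 = 788497 J
In kWh: 788497 / 3600000 = 0.219027 kWh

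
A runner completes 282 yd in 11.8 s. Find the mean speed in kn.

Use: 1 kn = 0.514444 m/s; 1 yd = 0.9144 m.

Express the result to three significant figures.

282 yd × 0.9144 → 257.861 m
v = d / t = 257.861 m / 11.8 s = 21.8526 m/s
21.8526 m/s ÷ (0.514444 m/s/kn) = 42.4781 kn

42.5 kn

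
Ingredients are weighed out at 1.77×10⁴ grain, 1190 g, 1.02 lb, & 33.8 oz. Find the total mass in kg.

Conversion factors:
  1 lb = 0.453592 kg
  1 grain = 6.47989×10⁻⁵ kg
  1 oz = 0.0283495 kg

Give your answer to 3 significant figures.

3.76 kg

1.77×10⁴ grain × 6.47989×10⁻⁵ = 1.14694 kg
1190 g × 0.001 = 1.19 kg
1.02 lb × 0.453592 = 0.462664 kg
33.8 oz × 0.0283495 = 0.958213 kg
Sum: 1.14694 + 1.19 + 0.462664 + 0.958213 = 3.75782 kg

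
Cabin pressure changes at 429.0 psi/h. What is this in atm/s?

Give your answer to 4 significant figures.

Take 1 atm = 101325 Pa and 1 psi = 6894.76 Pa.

0.008109 atm/s

429.0 psi/h × 6894.76 Pa/psi ÷ 3600 s/h = 821.626 Pa/s
821.626 Pa/s ÷ 101325 Pa/atm = 0.00810882 atm/s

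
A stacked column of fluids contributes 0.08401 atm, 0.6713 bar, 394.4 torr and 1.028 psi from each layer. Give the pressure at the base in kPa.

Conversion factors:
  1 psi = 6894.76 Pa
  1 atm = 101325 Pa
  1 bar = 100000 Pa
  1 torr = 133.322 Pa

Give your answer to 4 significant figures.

0.08401 atm × 101325 = 8512.31 Pa
0.6713 bar × 100000 = 67130 Pa
394.4 torr × 133.322 = 52582.2 Pa
1.028 psi × 6894.76 = 7087.81 Pa
Total: 8512.31 + 67130 + 52582.2 + 7087.81 = 135312 Pa
In kPa: 135312 / 1000 = 135.312 kPa

135.3 kPa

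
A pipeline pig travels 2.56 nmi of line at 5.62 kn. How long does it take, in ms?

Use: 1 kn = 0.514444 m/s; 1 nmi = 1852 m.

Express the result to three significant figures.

2.56 nmi × 1852 → 4741.12 m
5.62 kn × 0.514444 → 2.89118 m/s
t = d / v = 4741.12 m / 2.89118 m/s = 1639.86 s
1639.86 s ÷ (0.001 s/ms) = 1.63986×10⁶ ms

1.64×10⁶ ms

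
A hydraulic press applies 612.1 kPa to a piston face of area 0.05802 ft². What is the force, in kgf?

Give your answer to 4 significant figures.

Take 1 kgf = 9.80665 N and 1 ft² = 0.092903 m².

336.4 kgf

612.1 kPa × 1000 → 612100 Pa
0.05802 ft² × 0.092903 → 0.00539023 m²
F = P × A = 612100 Pa × 0.00539023 m² = 3299.36 N
3299.36 N ÷ (9.80665 N/kgf) = 336.441 kgf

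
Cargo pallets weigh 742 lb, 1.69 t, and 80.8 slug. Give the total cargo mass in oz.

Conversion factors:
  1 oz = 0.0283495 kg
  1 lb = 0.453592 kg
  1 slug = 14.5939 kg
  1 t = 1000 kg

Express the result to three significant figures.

742 lb × 0.453592 = 336.565 kg
1.69 t × 1000 = 1690 kg
80.8 slug × 14.5939 = 1179.19 kg
Combined: 336.565 + 1690 + 1179.19 = 3205.76 kg
In oz: 3205.76 / 0.0283495 = 113080 oz

1.13×10⁵ oz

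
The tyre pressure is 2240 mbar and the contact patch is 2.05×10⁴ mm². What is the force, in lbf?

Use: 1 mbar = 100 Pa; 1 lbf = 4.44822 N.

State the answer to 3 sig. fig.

1030 lbf

2240 mbar × 100 → 224000 Pa
2.05×10⁴ mm² × 10⁻⁶ → 0.0205 m²
F = P × A = 224000 Pa × 0.0205 m² = 4592 N
4592 N ÷ (4.44822 N/lbf) = 1032.32 lbf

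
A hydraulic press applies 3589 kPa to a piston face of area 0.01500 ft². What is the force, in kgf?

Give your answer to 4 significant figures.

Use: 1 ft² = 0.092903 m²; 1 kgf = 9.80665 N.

510.0 kgf

3589 kPa × 1000 → 3.589×10⁶ Pa
0.01500 ft² × 0.092903 → 0.00139354 m²
F = P × A = 3.589×10⁶ Pa × 0.00139354 m² = 5001.42 N
5001.42 N ÷ (9.80665 N/kgf) = 510.003 kgf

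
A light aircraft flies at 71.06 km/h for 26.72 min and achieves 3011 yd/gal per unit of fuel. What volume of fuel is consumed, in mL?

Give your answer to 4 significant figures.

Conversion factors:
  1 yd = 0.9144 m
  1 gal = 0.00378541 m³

71.06 km/h → 19.7389 m/s
26.72 min → 1603.2 s
d = v × t = 19.7389 × 1603.2 = 31645.4 m
3011 yd/gal → 727334 m/m³
V = d / (distance per unit fuel) = 31645.4 / 727334 = 0.0435088 m³
In mL: 0.0435088 / 10⁻⁶ = 43508.8 mL

4.351×10⁴ mL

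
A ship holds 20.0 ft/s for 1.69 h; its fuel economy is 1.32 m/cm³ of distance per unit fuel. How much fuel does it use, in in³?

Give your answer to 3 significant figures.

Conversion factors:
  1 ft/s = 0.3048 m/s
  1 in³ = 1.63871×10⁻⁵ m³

20.0 ft/s → 6.096 m/s
1.69 h → 6084 s
d = v × t = 6.096 × 6084 = 37088.1 m
1.32 m/cm³ → 1.32×10⁶ m/m³
V = d / (distance per unit fuel) = 37088.1 / 1.32×10⁶ = 0.028097 m³
In in³: 0.028097 / 1.63871×10⁻⁵ = 1714.58 in³

1710 in³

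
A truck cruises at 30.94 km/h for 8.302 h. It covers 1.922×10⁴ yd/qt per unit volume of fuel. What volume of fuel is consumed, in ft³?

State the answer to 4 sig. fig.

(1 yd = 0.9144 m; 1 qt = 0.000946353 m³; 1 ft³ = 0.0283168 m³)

0.4885 ft³

30.94 km/h → 8.59444 m/s
8.302 h → 29887.2 s
d = v × t = 8.59444 × 29887.2 = 256864 m
1.922×10⁴ yd/qt → 1.8571×10⁷ m/m³
V = d / (distance per unit fuel) = 256864 / 1.8571×10⁷ = 0.0138315 m³
In ft³: 0.0138315 / 0.0283168 = 0.488456 ft³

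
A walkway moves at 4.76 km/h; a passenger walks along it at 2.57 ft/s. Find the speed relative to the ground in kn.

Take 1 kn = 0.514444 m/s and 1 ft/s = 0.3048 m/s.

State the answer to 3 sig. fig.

4.09 kn

4.76 km/h × (1/3.6) → 1.32222 m/s
2.57 ft/s × 0.3048 → 0.783336 m/s
Sum: 1.32222 + 0.783336 = 2.10556 m/s
In kn: 2.10556 / 0.514444 = 4.09288 kn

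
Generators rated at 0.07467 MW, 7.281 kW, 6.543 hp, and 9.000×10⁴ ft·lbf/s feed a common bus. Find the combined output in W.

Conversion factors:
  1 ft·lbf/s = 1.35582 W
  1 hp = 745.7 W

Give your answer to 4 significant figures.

0.07467 MW × 1000000 = 74670 W
7.281 kW × 1000 = 7281 W
6.543 hp × 745.7 = 4879.12 W
9.000×10⁴ ft·lbf/s × 1.35582 = 122024 W
Total: 74670 + 7281 + 4879.12 + 122024 = 208854 W

2.089×10⁵ W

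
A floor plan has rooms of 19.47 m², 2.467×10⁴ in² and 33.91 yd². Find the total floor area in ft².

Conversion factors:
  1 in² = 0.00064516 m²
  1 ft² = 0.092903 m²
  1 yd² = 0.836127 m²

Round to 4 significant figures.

19.47 m² (already m²)
2.467×10⁴ in² × 0.00064516 → 15.9161 m²
33.91 yd² × 0.836127 → 28.3531 m²
Combined: 19.47 + 15.9161 + 28.3531 = 63.7392 m²
In ft²: 63.7392 / 0.092903 = 686.083 ft²

686.1 ft²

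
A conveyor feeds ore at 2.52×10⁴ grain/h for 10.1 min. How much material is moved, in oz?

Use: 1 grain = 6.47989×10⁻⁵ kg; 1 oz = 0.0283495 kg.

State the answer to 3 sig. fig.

2.52×10⁴ grain/h → 4.53592×10⁻⁴ kg/s
10.1 min → 606 s
m = ṁ × t = 4.53592×10⁻⁴ × 606 = 0.274877 kg
In oz: 0.274877 / 0.0283495 = 9.69601 oz

9.70 oz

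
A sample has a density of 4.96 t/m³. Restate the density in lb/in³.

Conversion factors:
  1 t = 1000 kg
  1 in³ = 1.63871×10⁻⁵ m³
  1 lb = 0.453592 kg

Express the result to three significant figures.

4.96 t/m³ × 1000 kg/t = 4960 kg/m³
4960 kg/m³ ÷ 0.453592 kg/lb × 1.63871×10⁻⁵ m³/in³ = 0.179192 lb/in³

0.179 lb/in³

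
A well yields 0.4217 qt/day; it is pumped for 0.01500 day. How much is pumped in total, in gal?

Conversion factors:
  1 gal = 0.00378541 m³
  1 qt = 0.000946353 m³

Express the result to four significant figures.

0.4217 qt/day → 4.61895×10⁻⁹ m³/s
0.01500 day → 1296 s
V = Q × t = 4.61895×10⁻⁹ × 1296 = 5.98616×10⁻⁶ m³
In gal: 5.98616×10⁻⁶ / 0.00378541 = 0.00158138 gal

0.001581 gal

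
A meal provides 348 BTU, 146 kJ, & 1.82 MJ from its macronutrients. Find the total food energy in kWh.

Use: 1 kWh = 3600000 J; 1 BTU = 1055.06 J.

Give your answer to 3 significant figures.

0.648 kWh

348 BTU × 1055.06 = 367161 J
146 kJ × 1000 = 146000 J
1.82 MJ × 1000000 = 1.82×10⁶ J
Combined: 367161 + 146000 + 1.82×10⁶ = 2.33316×10⁶ J
In kWh: 2.33316×10⁶ / 3600000 = 0.6481 kWh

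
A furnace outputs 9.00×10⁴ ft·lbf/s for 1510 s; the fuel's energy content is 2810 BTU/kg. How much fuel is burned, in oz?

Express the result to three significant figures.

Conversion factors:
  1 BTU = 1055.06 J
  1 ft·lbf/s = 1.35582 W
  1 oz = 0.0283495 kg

2190 oz

9.00×10⁴ ft·lbf/s → 122024 W
E = P × t = 122024 × 1510 = 1.84256×10⁸ J
2810 BTU/kg → 2.96472×10⁶ J/kg
m = E / e_s = 1.84256×10⁸ / 2.96472×10⁶ = 62.1495 kg
In oz: 62.1495 / 0.0283495 = 2192.26 oz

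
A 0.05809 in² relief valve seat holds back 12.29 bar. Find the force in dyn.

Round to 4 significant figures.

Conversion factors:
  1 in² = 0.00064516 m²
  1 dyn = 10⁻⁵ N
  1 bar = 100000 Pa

4.606×10⁶ dyn

12.29 bar × 100000 = 1.229×10⁶ Pa
0.05809 in² × 0.00064516 = 3.74773×10⁻⁵ m²
F = P × A = 1.229×10⁶ Pa × 3.74773×10⁻⁵ m² = 46.0596 N
46.0596 N ÷ (10⁻⁵ N/dyn) = 4.60596×10⁶ dyn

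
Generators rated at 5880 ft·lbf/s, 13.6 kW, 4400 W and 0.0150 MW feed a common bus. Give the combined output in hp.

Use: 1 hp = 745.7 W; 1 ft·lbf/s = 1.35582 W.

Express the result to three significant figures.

54.9 hp

5880 ft·lbf/s × 1.35582 = 7972.22 W
13.6 kW × 1000 = 13600 W
4400 W (already W)
0.0150 MW × 1000000 = 15000 W
Total: 7972.22 + 13600 + 4400 + 15000 = 40972.2 W
In hp: 40972.2 / 745.7 = 54.9446 hp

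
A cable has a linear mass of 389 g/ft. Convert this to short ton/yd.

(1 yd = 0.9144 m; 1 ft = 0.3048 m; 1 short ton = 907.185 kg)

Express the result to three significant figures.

389 g/ft × 0.001 kg/g ÷ 0.3048 m/ft = 1.27625 kg/m
1.27625 kg/m ÷ 907.185 kg/short ton × 0.9144 m/yd = 0.0012864 short ton/yd

0.00129 short ton/yd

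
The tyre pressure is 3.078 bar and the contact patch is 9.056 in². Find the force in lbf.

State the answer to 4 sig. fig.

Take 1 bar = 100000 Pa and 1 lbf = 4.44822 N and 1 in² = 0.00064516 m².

3.078 bar × 100000 = 307800 Pa
9.056 in² × 0.00064516 = 0.00584257 m²
F = P × A = 307800 Pa × 0.00584257 m² = 1798.34 N
1798.34 N ÷ (4.44822 N/lbf) = 404.283 lbf

404.3 lbf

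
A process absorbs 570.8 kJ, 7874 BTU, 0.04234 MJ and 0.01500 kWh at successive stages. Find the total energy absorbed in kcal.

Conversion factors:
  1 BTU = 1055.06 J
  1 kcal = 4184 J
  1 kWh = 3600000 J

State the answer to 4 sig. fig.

570.8 kJ × 1000 = 570800 J
7874 BTU × 1055.06 = 8.30754×10⁶ J
0.04234 MJ × 1000000 = 42340 J
0.01500 kWh × 3600000 = 54000 J
Combined: 570800 + 8.30754×10⁶ + 42340 + 54000 = 8.97468×10⁶ J
In kcal: 8.97468×10⁶ / 4184 = 2145 kcal

2145 kcal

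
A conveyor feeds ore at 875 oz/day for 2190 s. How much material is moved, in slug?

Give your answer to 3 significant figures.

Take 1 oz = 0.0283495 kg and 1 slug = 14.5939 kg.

875 oz/day → 2.87104×10⁻⁴ kg/s
m = ṁ × t = 2.87104×10⁻⁴ × 2190 = 0.628758 kg
In slug: 0.628758 / 14.5939 = 0.0430836 slug

0.0431 slug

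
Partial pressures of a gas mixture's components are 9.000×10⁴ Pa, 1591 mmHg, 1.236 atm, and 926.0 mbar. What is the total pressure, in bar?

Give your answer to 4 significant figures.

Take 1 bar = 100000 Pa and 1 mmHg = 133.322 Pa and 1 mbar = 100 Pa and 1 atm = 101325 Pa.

5.200 bar

9.000×10⁴ Pa (already Pa)
1591 mmHg × 133.322 = 212115 Pa
1.236 atm × 101325 = 125238 Pa
926.0 mbar × 100 = 92600 Pa
Sum: 90000 + 212115 + 125238 + 92600 = 519953 Pa
In bar: 519953 / 100000 = 5.19953 bar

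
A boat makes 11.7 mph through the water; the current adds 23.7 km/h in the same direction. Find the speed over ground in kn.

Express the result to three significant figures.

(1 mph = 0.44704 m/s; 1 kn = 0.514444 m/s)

11.7 mph × 0.44704 = 5.23037 m/s
23.7 km/h × (1/3.6) = 6.58333 m/s
Combined: 5.23037 + 6.58333 = 11.8137 m/s
In kn: 11.8137 / 0.514444 = 22.964 kn

23.0 kn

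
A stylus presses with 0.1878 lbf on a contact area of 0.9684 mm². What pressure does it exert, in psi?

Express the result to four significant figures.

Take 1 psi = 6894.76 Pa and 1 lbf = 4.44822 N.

125.1 psi

0.1878 lbf × 4.44822 = 0.835376 N
0.9684 mm² × 10⁻⁶ = 9.684×10⁻⁷ m²
P = F / A = 0.835376 N / 9.684×10⁻⁷ m² = 862635 Pa
862635 Pa ÷ (6894.76 Pa/psi) = 125.115 psi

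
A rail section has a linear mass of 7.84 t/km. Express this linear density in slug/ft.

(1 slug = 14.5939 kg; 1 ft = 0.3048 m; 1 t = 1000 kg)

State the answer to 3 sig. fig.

7.84 t/km × 1000 kg/t ÷ 1000 m/km = 7.84 kg/m
7.84 kg/m ÷ 14.5939 kg/slug × 0.3048 m/ft = 0.163742 slug/ft

0.164 slug/ft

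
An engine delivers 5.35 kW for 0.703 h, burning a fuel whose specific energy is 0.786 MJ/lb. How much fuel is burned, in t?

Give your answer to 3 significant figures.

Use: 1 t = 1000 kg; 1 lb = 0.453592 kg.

0.00781 t

5.35 kW → 5350 W
0.703 h → 2530.8 s
E = P × t = 5350 × 2530.8 = 1.35398×10⁷ J
0.786 MJ/lb → 1.73283×10⁶ J/kg
m = E / e_s = 1.35398×10⁷ / 1.73283×10⁶ = 7.81369 kg
In t: 7.81369 / 1000 = 0.00781369 t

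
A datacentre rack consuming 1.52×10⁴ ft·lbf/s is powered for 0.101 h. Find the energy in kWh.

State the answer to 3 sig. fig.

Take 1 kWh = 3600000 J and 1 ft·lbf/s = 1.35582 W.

1.52×10⁴ ft·lbf/s × 1.35582 = 20608.5 W
0.101 h × 3600 = 363.6 s
E = P × t = 20608.5 W × 363.6 s = 7.49325×10⁶ J
7.49325×10⁶ J ÷ (3600000 J/kWh) = 2.08146 kWh

2.08 kWh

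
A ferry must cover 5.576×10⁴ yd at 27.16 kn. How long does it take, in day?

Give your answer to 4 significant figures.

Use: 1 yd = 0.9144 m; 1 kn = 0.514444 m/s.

5.576×10⁴ yd × 0.9144 → 50986.9 m
27.16 kn × 0.514444 → 13.9723 m/s
t = d / v = 50986.9 m / 13.9723 m/s = 3649.14 s
3649.14 s ÷ (86400 s/day) = 0.0422354 day

0.04224 day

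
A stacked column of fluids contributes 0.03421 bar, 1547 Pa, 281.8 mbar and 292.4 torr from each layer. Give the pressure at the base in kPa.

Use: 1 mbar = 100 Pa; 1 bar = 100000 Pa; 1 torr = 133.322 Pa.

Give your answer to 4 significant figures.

72.13 kPa

0.03421 bar × 100000 = 3421 Pa
1547 Pa (already Pa)
281.8 mbar × 100 = 28180 Pa
292.4 torr × 133.322 = 38983.4 Pa
Sum: 3421 + 1547 + 28180 + 38983.4 = 72131.4 Pa
In kPa: 72131.4 / 1000 = 72.1314 kPa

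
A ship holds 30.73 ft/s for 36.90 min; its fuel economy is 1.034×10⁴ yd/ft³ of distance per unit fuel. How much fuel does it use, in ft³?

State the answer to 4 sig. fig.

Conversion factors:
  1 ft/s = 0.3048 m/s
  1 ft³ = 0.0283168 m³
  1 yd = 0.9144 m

30.73 ft/s → 9.3665 m/s
36.90 min → 2214 s
d = v × t = 9.3665 × 2214 = 20737.4 m
1.034×10⁴ yd/ft³ → 333897 m/m³
V = d / (distance per unit fuel) = 20737.4 / 333897 = 0.0621072 m³
In ft³: 0.0621072 / 0.0283168 = 2.1933 ft³

2.193 ft³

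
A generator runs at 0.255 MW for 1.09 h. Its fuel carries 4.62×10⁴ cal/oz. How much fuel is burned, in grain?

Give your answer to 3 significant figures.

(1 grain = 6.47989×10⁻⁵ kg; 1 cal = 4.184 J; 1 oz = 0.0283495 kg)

2.26×10⁶ grain

0.255 MW → 255000 W
1.09 h → 3924 s
E = P × t = 255000 × 3924 = 1.00062×10⁹ J
4.62×10⁴ cal/oz → 6.81849×10⁶ J/kg
m = E / e_s = 1.00062×10⁹ / 6.81849×10⁶ = 146.751 kg
In grain: 146.751 / 6.47989×10⁻⁵ = 2.26471×10⁶ grain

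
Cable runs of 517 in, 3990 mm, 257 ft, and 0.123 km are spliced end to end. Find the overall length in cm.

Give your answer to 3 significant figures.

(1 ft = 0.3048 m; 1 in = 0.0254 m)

517 in × 0.0254 = 13.1318 m
3990 mm × 0.001 = 3.99 m
257 ft × 0.3048 = 78.3336 m
0.123 km × 1000 = 123 m
Total: 13.1318 + 3.99 + 78.3336 + 123 = 218.455 m
In cm: 218.455 / 0.01 = 21845.5 cm

2.18×10⁴ cm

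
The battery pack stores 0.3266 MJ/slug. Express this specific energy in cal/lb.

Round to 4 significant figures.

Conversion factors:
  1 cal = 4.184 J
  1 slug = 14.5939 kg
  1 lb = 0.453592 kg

0.3266 MJ/slug × 1000000 J/MJ ÷ 14.5939 kg/slug = 22379.2 J/kg
22379.2 J/kg ÷ 4.184 J/cal × 0.453592 kg/lb = 2426.15 cal/lb

2426 cal/lb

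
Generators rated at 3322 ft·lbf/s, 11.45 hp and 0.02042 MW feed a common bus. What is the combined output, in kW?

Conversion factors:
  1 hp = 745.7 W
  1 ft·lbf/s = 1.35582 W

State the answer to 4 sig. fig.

33.46 kW

3322 ft·lbf/s × 1.35582 = 4504.03 W
11.45 hp × 745.7 = 8538.26 W
0.02042 MW × 1000000 = 20420 W
Total: 4504.03 + 8538.26 + 20420 = 33462.3 W
In kW: 33462.3 / 1000 = 33.4623 kW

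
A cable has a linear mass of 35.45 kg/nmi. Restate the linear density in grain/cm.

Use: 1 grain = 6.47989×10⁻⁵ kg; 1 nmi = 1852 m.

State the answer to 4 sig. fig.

35.45 kg/nmi ÷ 1852 m/nmi = 0.0191415 kg/m
0.0191415 kg/m ÷ 6.47989×10⁻⁵ kg/grain × 0.01 m/cm = 2.95399 grain/cm

2.954 grain/cm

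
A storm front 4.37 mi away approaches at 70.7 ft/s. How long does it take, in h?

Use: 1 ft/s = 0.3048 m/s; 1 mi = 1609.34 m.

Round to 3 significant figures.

0.0907 h

4.37 mi × 1609.34 = 7032.82 m
70.7 ft/s × 0.3048 = 21.5494 m/s
t = d / v = 7032.82 m / 21.5494 m/s = 326.358 s
326.358 s ÷ (3600 s/h) = 0.090655 h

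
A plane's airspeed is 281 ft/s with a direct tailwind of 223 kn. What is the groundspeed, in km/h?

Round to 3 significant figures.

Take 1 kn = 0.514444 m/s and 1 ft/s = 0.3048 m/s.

721 km/h

281 ft/s × 0.3048 = 85.6488 m/s
223 kn × 0.514444 = 114.721 m/s
Sum: 85.6488 + 114.721 = 200.37 m/s
In km/h: 200.37 / (1/3.6) = 721.332 km/h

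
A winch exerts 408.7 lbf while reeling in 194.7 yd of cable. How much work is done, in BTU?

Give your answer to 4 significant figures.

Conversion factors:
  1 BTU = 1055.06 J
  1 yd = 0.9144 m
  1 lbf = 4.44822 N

306.8 BTU

408.7 lbf × 4.44822 = 1817.99 N
194.7 yd × 0.9144 = 178.034 m
W = F × d = 1817.99 N × 178.034 m = 323664 J
323664 J ÷ (1055.06 J/BTU) = 306.773 BTU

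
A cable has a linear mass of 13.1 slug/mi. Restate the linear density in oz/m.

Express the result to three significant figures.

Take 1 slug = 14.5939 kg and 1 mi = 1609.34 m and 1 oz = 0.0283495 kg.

4.19 oz/m

13.1 slug/mi × 14.5939 kg/slug ÷ 1609.34 m/mi = 0.118794 kg/m
0.118794 kg/m ÷ 0.0283495 kg/oz = 4.19034 oz/m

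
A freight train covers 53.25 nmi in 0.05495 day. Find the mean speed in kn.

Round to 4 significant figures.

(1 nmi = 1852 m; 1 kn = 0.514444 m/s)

40.38 kn

53.25 nmi × 1852 → 98619 m
0.05495 day × 86400 → 4747.68 s
v = d / t = 98619 m / 4747.68 s = 20.772 m/s
20.772 m/s ÷ (0.514444 m/s/kn) = 40.3776 kn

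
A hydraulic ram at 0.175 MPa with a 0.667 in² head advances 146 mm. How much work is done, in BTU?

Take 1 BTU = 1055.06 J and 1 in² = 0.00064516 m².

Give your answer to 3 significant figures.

0.0104 BTU

0.175 MPa → 175000 Pa
0.667 in² → 4.30322×10⁻⁴ m²
F = P × A = 175000 × 4.30322×10⁻⁴ = 75.3064 N
146 mm → 0.146 m
W = F × d = 75.3064 × 0.146 = 10.9947 J
In BTU: 10.9947 / 1055.06 = 0.0104209 BTU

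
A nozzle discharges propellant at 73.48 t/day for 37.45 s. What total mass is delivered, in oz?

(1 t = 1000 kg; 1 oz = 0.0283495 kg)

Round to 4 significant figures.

1123 oz

73.48 t/day → 0.850463 kg/s
m = ṁ × t = 0.850463 × 37.45 = 31.8498 kg
In oz: 31.8498 / 0.0283495 = 1123.47 oz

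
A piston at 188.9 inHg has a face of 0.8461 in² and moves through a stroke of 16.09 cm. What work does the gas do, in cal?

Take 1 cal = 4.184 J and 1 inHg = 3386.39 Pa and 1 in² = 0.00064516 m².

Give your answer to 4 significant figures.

188.9 inHg → 639689 Pa
0.8461 in² → 5.4587×10⁻⁴ m²
F = P × A = 639689 × 5.4587×10⁻⁴ = 349.187 N
16.09 cm → 0.1609 m
W = F × d = 349.187 × 0.1609 = 56.1842 J
In cal: 56.1842 / 4.184 = 13.4283 cal

13.43 cal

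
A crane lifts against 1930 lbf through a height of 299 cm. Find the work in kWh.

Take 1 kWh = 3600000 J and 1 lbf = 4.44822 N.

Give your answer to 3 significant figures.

0.00713 kWh

1930 lbf × 4.44822 → 8585.06 N
299 cm × 0.01 → 2.99 m
W = F × d = 8585.06 N × 2.99 m = 25669.3 J
25669.3 J ÷ (3600000 J/kWh) = 0.00713036 kWh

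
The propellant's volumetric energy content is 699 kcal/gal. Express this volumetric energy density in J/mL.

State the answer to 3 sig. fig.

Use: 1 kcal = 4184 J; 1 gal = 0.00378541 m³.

699 kcal/gal × 4184 J/kcal ÷ 0.00378541 m³/gal = 7.72602×10⁸ J/m³
7.72602×10⁸ J/m³ × 10⁻⁶ m³/mL = 772.602 J/mL

773 J/mL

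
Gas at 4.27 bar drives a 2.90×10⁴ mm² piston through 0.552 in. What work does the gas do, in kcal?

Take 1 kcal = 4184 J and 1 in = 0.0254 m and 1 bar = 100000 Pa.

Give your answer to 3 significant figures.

4.27 bar → 427000 Pa
2.90×10⁴ mm² → 0.029 m²
F = P × A = 427000 × 0.029 = 12383 N
0.552 in → 0.0140208 m
W = F × d = 12383 × 0.0140208 = 173.62 J
In kcal: 173.62 / 4184 = 0.0414962 kcal

0.0415 kcal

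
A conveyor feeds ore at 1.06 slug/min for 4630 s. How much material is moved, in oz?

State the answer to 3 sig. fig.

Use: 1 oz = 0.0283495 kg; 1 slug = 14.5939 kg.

1.06 slug/min → 0.257826 kg/s
m = ṁ × t = 0.257826 × 4630 = 1193.73 kg
In oz: 1193.73 / 0.0283495 = 42107.6 oz

4.21×10⁴ oz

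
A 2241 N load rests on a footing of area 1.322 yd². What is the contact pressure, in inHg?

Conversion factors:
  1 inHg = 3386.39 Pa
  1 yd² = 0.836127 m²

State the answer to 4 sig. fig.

1.322 yd² × 0.836127 → 1.10536 m²
P = F / A = 2241 N / 1.10536 m² = 2027.39 Pa
2027.39 Pa ÷ (3386.39 Pa/inHg) = 0.598688 inHg

0.5987 inHg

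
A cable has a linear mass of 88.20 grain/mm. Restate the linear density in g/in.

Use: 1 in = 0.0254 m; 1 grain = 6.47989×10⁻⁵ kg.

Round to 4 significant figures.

88.20 grain/mm × 6.47989×10⁻⁵ kg/grain ÷ 0.001 m/mm = 5.71526 kg/m
5.71526 kg/m ÷ 0.001 kg/g × 0.0254 m/in = 145.168 g/in

145.2 g/in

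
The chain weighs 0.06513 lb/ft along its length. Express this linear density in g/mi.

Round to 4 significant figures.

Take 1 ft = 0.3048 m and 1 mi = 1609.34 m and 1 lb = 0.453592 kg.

1.560×10⁵ g/mi

0.06513 lb/ft × 0.453592 kg/lb ÷ 0.3048 m/ft = 0.096924 kg/m
0.096924 kg/m ÷ 0.001 kg/g × 1609.34 m/mi = 155984 g/mi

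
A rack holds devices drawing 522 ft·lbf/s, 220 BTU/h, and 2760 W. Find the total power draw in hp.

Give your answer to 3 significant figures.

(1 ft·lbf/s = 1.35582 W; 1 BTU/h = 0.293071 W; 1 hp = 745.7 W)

522 ft·lbf/s × 1.35582 → 707.738 W
220 BTU/h × 0.293071 → 64.4756 W
2760 W (already W)
Sum: 707.738 + 64.4756 + 2760 = 3532.21 W
In hp: 3532.21 / 745.7 = 4.73677 hp

4.74 hp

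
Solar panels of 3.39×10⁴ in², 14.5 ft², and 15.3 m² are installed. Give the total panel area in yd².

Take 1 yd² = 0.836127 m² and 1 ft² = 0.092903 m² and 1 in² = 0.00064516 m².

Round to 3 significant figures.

3.39×10⁴ in² × 0.00064516 = 21.8709 m²
14.5 ft² × 0.092903 = 1.34709 m²
15.3 m² (already m²)
Sum: 21.8709 + 1.34709 + 15.3 = 38.518 m²
In yd²: 38.518 / 0.836127 = 46.0672 yd²

46.1 yd²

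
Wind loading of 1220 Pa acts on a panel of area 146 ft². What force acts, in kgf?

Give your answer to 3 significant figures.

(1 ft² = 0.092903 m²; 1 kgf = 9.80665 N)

146 ft² × 0.092903 → 13.5638 m²
F = P × A = 1220 Pa × 13.5638 m² = 16547.8 N
16547.8 N ÷ (9.80665 N/kgf) = 1687.41 kgf

1690 kgf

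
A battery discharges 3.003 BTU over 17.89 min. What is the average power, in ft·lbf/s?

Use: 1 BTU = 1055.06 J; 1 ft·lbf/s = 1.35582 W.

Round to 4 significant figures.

2.177 ft·lbf/s

3.003 BTU × 1055.06 → 3168.35 J
17.89 min × 60 → 1073.4 s
P = E / t = 3168.35 J / 1073.4 s = 2.9517 W
2.9517 W ÷ (1.35582 W/ft·lbf/s) = 2.17706 ft·lbf/s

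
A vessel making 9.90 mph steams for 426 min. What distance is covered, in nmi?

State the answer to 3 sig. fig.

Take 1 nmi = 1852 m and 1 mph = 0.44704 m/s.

61.1 nmi

9.90 mph × 0.44704 → 4.4257 m/s
426 min × 60 → 25560 s
d = v × t = 4.4257 m/s × 25560 s = 113121 m
113121 m ÷ (1852 m/nmi) = 61.0805 nmi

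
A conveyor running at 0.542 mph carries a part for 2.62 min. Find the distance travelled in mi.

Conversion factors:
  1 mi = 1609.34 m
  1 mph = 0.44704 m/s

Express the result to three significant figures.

0.0237 mi

0.542 mph × 0.44704 = 0.242296 m/s
2.62 min × 60 = 157.2 s
d = v × t = 0.242296 m/s × 157.2 s = 38.0889 m
38.0889 m ÷ (1609.34 m/mi) = 0.0236674 mi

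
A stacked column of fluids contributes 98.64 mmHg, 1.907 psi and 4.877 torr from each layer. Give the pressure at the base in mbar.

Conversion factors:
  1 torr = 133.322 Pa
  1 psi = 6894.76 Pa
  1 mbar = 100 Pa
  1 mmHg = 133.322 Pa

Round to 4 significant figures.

98.64 mmHg × 133.322 = 13150.9 Pa
1.907 psi × 6894.76 = 13148.3 Pa
4.877 torr × 133.322 = 650.211 Pa
Total: 13150.9 + 13148.3 + 650.211 = 26949.4 Pa
In mbar: 26949.4 / 100 = 269.494 mbar

269.5 mbar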